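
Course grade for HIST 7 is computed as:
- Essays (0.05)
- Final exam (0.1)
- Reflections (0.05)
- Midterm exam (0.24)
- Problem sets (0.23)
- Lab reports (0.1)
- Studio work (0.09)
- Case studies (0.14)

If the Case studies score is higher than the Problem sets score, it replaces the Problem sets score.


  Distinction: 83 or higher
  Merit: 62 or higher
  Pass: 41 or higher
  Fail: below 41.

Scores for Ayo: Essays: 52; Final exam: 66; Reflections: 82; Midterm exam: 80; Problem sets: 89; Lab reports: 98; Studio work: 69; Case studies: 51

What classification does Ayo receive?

Case studies (51) ≤ Problem sets (89), so Problem sets stays at 89.
Weighted total:
  Essays 52 × 0.05 = 2.6
  Final exam 66 × 0.1 = 6.6
  Reflections 82 × 0.05 = 4.1
  Midterm exam 80 × 0.24 = 19.2
  Problem sets 89 × 0.23 = 20.47
  Lab reports 98 × 0.1 = 9.8
  Studio work 69 × 0.09 = 6.21
  Case studies 51 × 0.14 = 7.14
Sum = 76.12
76.12 is ≥ 62 and < 83 → Merit

Merit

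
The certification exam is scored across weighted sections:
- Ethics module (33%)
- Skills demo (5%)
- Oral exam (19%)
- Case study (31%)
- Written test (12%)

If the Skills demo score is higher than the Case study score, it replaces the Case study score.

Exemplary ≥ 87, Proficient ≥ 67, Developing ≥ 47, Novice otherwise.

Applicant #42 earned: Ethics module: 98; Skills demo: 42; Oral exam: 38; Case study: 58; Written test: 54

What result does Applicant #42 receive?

Skills demo (42) ≤ Case study (58), so Case study stays at 58.
Weighted total:
  Ethics module 98 × 0.33 = 32.34
  Skills demo 42 × 0.05 = 2.1
  Oral exam 38 × 0.19 = 7.22
  Case study 58 × 0.31 = 17.98
  Written test 54 × 0.12 = 6.48
Sum = 66.12
66.12 is ≥ 47 and < 67 → Developing

Developing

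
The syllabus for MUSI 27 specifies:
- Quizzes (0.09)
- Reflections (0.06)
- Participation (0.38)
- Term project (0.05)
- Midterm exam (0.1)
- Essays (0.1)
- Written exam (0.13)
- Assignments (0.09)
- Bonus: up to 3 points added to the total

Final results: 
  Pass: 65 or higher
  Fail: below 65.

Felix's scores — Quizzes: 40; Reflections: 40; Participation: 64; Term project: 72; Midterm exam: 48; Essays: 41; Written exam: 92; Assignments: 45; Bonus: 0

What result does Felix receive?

Weighted total:
  Quizzes 40 × 0.09 = 3.6
  Reflections 40 × 0.06 = 2.4
  Participation 64 × 0.38 = 24.32
  Term project 72 × 0.05 = 3.6
  Midterm exam 48 × 0.1 = 4.8
  Essays 41 × 0.1 = 4.1
  Written exam 92 × 0.13 = 11.96
  Assignments 45 × 0.09 = 4.05
Sum = 58.83
Bonus: 58.83 + 0 = 58.83
58.83 < 65 → Fail

Fail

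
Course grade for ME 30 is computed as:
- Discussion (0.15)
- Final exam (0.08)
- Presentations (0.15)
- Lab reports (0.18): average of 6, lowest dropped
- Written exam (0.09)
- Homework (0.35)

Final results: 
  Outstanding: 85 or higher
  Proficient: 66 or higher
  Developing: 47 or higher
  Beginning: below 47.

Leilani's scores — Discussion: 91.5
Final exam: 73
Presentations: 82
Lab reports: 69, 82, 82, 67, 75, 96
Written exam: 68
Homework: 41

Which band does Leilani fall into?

Proficient

Lab reports: drop 67 → average of remaining 5 = 404/5 = 80.8
Weighted total:
  Discussion 91.5 × 0.15 = 13.725
  Final exam 73 × 0.08 = 5.84
  Presentations 82 × 0.15 = 12.3
  Lab reports 80.8 × 0.18 = 14.544
  Written exam 68 × 0.09 = 6.12
  Homework 41 × 0.35 = 14.35
Sum = 66.879
66.879 is ≥ 66 and < 85 → Proficient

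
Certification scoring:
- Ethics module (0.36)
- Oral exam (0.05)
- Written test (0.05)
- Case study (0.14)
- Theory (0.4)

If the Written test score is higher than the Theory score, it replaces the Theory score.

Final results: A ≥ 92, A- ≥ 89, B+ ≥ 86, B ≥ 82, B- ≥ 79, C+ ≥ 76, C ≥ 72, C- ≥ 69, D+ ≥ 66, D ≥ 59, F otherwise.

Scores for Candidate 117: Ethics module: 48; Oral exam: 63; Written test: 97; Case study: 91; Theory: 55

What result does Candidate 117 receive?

Written test (97) > Theory (55), so Theory counts as 97.
Weighted total:
  Ethics module 48 × 0.36 = 17.28
  Oral exam 63 × 0.05 = 3.15
  Written test 97 × 0.05 = 4.85
  Case study 91 × 0.14 = 12.74
  Theory 97 × 0.4 = 38.8
Sum = 76.82
76.82 is ≥ 76 and < 79 → C+

C+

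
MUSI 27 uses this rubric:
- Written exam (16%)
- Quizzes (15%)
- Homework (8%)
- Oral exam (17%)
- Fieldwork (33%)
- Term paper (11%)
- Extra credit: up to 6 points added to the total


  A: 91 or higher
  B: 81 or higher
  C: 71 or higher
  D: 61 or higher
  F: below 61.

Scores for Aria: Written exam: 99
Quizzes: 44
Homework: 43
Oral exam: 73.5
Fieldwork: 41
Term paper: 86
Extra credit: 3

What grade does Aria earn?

D

Weighted total:
  Written exam 99 × 0.16 = 15.84
  Quizzes 44 × 0.15 = 6.6
  Homework 43 × 0.08 = 3.44
  Oral exam 73.5 × 0.17 = 12.495
  Fieldwork 41 × 0.33 = 13.53
  Term paper 86 × 0.11 = 9.46
Sum = 61.365
Extra credit: 61.365 + 3 = 64.365
64.365 is ≥ 61 and < 71 → D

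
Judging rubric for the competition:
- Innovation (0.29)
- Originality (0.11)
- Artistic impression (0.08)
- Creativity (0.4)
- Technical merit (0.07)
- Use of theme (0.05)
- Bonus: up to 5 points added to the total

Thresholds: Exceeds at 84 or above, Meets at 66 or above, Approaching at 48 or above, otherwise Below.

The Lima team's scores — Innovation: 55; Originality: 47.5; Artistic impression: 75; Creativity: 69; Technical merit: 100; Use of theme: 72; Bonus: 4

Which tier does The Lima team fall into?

Meets

Weighted total:
  Innovation 55 × 0.29 = 15.95
  Originality 47.5 × 0.11 = 5.225
  Artistic impression 75 × 0.08 = 6
  Creativity 69 × 0.4 = 27.6
  Technical merit 100 × 0.07 = 7
  Use of theme 72 × 0.05 = 3.6
Sum = 65.375
Bonus: 65.375 + 4 = 69.375
69.375 is ≥ 66 and < 84 → Meets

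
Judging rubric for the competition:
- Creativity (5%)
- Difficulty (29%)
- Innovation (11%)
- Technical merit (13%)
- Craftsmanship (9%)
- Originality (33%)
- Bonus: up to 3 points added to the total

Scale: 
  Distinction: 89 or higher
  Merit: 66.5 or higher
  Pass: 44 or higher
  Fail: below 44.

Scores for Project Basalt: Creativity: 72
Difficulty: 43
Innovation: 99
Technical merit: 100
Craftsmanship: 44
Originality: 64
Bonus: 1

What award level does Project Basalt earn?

Weighted total:
  Creativity 72 × 0.05 = 3.6
  Difficulty 43 × 0.29 = 12.47
  Innovation 99 × 0.11 = 10.89
  Technical merit 100 × 0.13 = 13
  Craftsmanship 44 × 0.09 = 3.96
  Originality 64 × 0.33 = 21.12
Sum = 65.04
Bonus: 65.04 + 1 = 66.04
66.04 is ≥ 44 and < 66.5 → Pass

Pass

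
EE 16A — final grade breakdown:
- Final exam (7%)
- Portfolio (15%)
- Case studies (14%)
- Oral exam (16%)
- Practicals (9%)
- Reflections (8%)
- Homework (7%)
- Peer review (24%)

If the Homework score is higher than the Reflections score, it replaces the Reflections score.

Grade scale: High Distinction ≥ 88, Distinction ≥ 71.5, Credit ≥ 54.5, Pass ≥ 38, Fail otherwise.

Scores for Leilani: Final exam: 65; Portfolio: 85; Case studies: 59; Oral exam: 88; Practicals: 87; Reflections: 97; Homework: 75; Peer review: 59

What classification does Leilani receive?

Distinction

Homework (75) ≤ Reflections (97), so Reflections stays at 97.
Weighted total:
  Final exam 65 × 0.07 = 4.55
  Portfolio 85 × 0.15 = 12.75
  Case studies 59 × 0.14 = 8.26
  Oral exam 88 × 0.16 = 14.08
  Practicals 87 × 0.09 = 7.83
  Reflections 97 × 0.08 = 7.76
  Homework 75 × 0.07 = 5.25
  Peer review 59 × 0.24 = 14.16
Sum = 74.64
74.64 is ≥ 71.5 and < 88 → Distinction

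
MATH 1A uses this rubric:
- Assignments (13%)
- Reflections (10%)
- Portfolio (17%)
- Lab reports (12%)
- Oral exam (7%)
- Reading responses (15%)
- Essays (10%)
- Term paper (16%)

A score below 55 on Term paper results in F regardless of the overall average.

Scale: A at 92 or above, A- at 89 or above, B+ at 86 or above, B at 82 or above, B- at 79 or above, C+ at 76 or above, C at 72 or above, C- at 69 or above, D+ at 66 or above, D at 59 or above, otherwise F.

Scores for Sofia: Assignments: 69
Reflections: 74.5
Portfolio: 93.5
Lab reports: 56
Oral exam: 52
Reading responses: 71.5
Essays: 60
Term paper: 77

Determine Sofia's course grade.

Term paper score 77 ≥ 55: minimum met.
Weighted total:
  Assignments 69 × 0.13 = 8.97
  Reflections 74.5 × 0.1 = 7.45
  Portfolio 93.5 × 0.17 = 15.895
  Lab reports 56 × 0.12 = 6.72
  Oral exam 52 × 0.07 = 3.64
  Reading responses 71.5 × 0.15 = 10.725
  Essays 60 × 0.1 = 6
  Term paper 77 × 0.16 = 12.32
Sum = 71.72
71.72 is ≥ 69 and < 72 → C-

C-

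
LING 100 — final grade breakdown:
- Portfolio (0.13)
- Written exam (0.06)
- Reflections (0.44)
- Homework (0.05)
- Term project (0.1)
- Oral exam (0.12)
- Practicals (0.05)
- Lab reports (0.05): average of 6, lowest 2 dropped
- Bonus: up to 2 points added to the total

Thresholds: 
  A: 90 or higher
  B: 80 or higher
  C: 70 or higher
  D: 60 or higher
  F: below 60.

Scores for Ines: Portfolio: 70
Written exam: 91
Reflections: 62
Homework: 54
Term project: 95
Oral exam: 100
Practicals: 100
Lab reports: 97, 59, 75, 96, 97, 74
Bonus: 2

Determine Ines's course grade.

C

Lab reports: drop 59, 74 → average of remaining 4 = 365/4 = 91.25
Weighted total:
  Portfolio 70 × 0.13 = 9.1
  Written exam 91 × 0.06 = 5.46
  Reflections 62 × 0.44 = 27.28
  Homework 54 × 0.05 = 2.7
  Term project 95 × 0.1 = 9.5
  Oral exam 100 × 0.12 = 12
  Practicals 100 × 0.05 = 5
  Lab reports 91.25 × 0.05 = 4.5625
Sum = 75.6025
Bonus: 75.6025 + 2 = 77.6025
77.6025 is ≥ 70 and < 80 → C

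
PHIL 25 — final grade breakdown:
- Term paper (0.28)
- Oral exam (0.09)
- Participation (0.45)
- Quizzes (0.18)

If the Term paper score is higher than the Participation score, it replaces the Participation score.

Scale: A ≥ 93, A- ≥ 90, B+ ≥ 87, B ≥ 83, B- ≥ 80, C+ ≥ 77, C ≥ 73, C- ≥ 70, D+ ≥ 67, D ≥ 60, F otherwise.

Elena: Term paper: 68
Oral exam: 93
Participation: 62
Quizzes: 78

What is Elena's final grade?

Term paper (68) > Participation (62), so Participation counts as 68.
Weighted total:
  Term paper 68 × 0.28 = 19.04
  Oral exam 93 × 0.09 = 8.37
  Participation 68 × 0.45 = 30.6
  Quizzes 78 × 0.18 = 14.04
Sum = 72.05
72.05 is ≥ 70 and < 73 → C-

C-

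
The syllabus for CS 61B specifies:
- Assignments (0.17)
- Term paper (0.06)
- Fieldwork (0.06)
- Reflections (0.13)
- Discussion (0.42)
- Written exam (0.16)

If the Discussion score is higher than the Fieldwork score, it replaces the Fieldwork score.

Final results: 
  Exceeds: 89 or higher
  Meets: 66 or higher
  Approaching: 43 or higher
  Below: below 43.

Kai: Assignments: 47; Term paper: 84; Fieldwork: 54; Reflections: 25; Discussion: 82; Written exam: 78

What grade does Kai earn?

Discussion (82) > Fieldwork (54), so Fieldwork counts as 82.
Weighted total:
  Assignments 47 × 0.17 = 7.99
  Term paper 84 × 0.06 = 5.04
  Fieldwork 82 × 0.06 = 4.92
  Reflections 25 × 0.13 = 3.25
  Discussion 82 × 0.42 = 34.44
  Written exam 78 × 0.16 = 12.48
Sum = 68.12
68.12 is ≥ 66 and < 89 → Meets

Meets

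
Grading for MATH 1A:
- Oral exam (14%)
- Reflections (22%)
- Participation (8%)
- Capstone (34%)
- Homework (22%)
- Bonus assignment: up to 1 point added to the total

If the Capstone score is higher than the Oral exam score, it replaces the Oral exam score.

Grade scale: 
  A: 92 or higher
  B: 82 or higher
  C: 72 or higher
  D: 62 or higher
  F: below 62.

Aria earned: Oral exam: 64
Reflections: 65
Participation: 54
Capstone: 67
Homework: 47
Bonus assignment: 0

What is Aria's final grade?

F

Capstone (67) > Oral exam (64), so Oral exam counts as 67.
Weighted total:
  Oral exam 67 × 0.14 = 9.38
  Reflections 65 × 0.22 = 14.3
  Participation 54 × 0.08 = 4.32
  Capstone 67 × 0.34 = 22.78
  Homework 47 × 0.22 = 10.34
Sum = 61.12
Bonus assignment: 61.12 + 0 = 61.12
61.12 < 62 → F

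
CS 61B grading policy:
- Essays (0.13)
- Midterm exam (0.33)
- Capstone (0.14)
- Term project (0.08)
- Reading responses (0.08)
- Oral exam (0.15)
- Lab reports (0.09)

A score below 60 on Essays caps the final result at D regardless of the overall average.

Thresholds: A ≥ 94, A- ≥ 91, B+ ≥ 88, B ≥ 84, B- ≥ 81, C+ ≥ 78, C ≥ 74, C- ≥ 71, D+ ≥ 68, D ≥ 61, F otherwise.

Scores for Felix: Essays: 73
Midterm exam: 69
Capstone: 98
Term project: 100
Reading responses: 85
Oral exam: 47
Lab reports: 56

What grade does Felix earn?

C-

Essays score 73 ≥ 60: minimum met.
Weighted total:
  Essays 73 × 0.13 = 9.49
  Midterm exam 69 × 0.33 = 22.77
  Capstone 98 × 0.14 = 13.72
  Term project 100 × 0.08 = 8
  Reading responses 85 × 0.08 = 6.8
  Oral exam 47 × 0.15 = 7.05
  Lab reports 56 × 0.09 = 5.04
Sum = 72.87
72.87 is ≥ 71 and < 74 → C-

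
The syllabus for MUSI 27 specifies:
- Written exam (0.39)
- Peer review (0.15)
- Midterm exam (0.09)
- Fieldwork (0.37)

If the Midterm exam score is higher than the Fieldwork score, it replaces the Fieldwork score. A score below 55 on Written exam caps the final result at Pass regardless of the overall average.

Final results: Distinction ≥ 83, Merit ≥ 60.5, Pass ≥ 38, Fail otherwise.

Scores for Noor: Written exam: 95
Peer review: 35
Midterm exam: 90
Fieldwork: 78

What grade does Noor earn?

Distinction

Midterm exam (90) > Fieldwork (78), so Fieldwork counts as 90.
Written exam score 95 ≥ 55: minimum met.
Weighted total:
  Written exam 95 × 0.39 = 37.05
  Peer review 35 × 0.15 = 5.25
  Midterm exam 90 × 0.09 = 8.1
  Fieldwork 90 × 0.37 = 33.3
Sum = 83.7
83.7 ≥ 83 → Distinction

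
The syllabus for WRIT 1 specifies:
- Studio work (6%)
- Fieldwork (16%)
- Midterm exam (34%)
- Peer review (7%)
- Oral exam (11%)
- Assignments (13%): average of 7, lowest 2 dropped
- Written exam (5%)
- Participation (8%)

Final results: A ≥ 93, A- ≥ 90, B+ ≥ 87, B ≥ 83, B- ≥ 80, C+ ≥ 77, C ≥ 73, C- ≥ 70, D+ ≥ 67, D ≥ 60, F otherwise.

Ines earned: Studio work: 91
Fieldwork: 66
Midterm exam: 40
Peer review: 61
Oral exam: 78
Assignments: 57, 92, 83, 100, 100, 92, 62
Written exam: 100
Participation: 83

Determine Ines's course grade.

Assignments: drop 57, 62 → average of remaining 5 = 467/5 = 93.4
Weighted total:
  Studio work 91 × 0.06 = 5.46
  Fieldwork 66 × 0.16 = 10.56
  Midterm exam 40 × 0.34 = 13.6
  Peer review 61 × 0.07 = 4.27
  Oral exam 78 × 0.11 = 8.58
  Assignments 93.4 × 0.13 = 12.142
  Written exam 100 × 0.05 = 5
  Participation 83 × 0.08 = 6.64
Sum = 66.252
66.252 is ≥ 60 and < 67 → D

D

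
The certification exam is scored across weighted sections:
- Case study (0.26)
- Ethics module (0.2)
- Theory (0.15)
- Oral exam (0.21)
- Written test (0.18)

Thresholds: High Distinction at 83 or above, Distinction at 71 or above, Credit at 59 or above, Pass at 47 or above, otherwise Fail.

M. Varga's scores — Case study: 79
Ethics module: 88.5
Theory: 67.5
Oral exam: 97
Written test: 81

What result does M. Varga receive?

High Distinction

Weighted total:
  Case study 79 × 0.26 = 20.54
  Ethics module 88.5 × 0.2 = 17.7
  Theory 67.5 × 0.15 = 10.125
  Oral exam 97 × 0.21 = 20.37
  Written test 81 × 0.18 = 14.58
Sum = 83.315
83.315 ≥ 83 → High Distinction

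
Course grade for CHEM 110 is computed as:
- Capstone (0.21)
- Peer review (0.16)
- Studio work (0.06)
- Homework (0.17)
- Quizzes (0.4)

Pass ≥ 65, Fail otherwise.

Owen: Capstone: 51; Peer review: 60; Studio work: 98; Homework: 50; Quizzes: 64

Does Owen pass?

Fail

Weighted total:
  Capstone 51 × 0.21 = 10.71
  Peer review 60 × 0.16 = 9.6
  Studio work 98 × 0.06 = 5.88
  Homework 50 × 0.17 = 8.5
  Quizzes 64 × 0.4 = 25.6
Sum = 60.29
60.29 < 65 → Fail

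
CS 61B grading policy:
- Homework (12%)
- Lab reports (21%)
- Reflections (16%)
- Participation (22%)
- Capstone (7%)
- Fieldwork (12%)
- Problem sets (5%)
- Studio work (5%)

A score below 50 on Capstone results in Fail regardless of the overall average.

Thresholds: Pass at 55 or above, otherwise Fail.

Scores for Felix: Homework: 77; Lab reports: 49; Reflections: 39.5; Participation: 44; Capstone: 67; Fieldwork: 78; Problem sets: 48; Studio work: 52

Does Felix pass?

Capstone score 67 ≥ 50: minimum met.
Weighted total:
  Homework 77 × 0.12 = 9.24
  Lab reports 49 × 0.21 = 10.29
  Reflections 39.5 × 0.16 = 6.32
  Participation 44 × 0.22 = 9.68
  Capstone 67 × 0.07 = 4.69
  Fieldwork 78 × 0.12 = 9.36
  Problem sets 48 × 0.05 = 2.4
  Studio work 52 × 0.05 = 2.6
Sum = 54.58
54.58 < 55 → Fail

Fail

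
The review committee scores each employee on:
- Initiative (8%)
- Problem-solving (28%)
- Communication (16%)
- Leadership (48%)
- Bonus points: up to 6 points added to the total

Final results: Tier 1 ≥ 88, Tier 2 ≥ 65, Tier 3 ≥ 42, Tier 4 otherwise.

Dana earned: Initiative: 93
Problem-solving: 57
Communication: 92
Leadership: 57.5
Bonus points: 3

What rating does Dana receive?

Tier 2

Weighted total:
  Initiative 93 × 0.08 = 7.44
  Problem-solving 57 × 0.28 = 15.96
  Communication 92 × 0.16 = 14.72
  Leadership 57.5 × 0.48 = 27.6
Sum = 65.72
Bonus points: 65.72 + 3 = 68.72
68.72 is ≥ 65 and < 88 → Tier 2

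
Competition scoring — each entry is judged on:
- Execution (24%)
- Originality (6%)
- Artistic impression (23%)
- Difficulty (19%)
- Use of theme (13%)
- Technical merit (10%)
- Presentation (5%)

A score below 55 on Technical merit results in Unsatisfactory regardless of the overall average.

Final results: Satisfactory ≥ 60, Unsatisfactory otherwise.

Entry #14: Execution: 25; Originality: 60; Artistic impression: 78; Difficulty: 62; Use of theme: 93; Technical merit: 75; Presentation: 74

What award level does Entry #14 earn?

Satisfactory

Technical merit score 75 ≥ 55: minimum met.
Weighted total:
  Execution 25 × 0.24 = 6
  Originality 60 × 0.06 = 3.6
  Artistic impression 78 × 0.23 = 17.94
  Difficulty 62 × 0.19 = 11.78
  Use of theme 93 × 0.13 = 12.09
  Technical merit 75 × 0.1 = 7.5
  Presentation 74 × 0.05 = 3.7
Sum = 62.61
62.61 ≥ 60 → Satisfactory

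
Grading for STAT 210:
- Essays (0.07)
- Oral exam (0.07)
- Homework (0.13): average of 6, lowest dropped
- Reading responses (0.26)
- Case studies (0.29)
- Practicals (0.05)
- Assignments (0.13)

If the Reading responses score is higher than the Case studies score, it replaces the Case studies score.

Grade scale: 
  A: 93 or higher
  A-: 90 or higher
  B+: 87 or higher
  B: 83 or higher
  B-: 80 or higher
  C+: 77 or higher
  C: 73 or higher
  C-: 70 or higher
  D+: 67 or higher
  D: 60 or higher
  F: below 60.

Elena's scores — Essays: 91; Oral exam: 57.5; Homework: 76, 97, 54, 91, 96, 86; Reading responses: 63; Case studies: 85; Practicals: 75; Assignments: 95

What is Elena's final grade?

C+

Homework: drop 54 → average of remaining 5 = 446/5 = 89.2
Reading responses (63) ≤ Case studies (85), so Case studies stays at 85.
Weighted total:
  Essays 91 × 0.07 = 6.37
  Oral exam 57.5 × 0.07 = 4.025
  Homework 89.2 × 0.13 = 11.596
  Reading responses 63 × 0.26 = 16.38
  Case studies 85 × 0.29 = 24.65
  Practicals 75 × 0.05 = 3.75
  Assignments 95 × 0.13 = 12.35
Sum = 79.121
79.121 is ≥ 77 and < 80 → C+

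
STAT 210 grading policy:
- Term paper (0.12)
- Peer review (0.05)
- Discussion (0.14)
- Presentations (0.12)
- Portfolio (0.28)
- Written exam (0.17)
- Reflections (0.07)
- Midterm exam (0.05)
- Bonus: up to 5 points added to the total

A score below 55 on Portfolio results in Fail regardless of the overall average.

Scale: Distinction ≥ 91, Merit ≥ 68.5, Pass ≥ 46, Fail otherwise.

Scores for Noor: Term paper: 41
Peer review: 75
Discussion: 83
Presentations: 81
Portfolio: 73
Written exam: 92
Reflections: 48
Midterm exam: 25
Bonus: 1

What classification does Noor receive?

Portfolio score 73 ≥ 55: minimum met.
Weighted total:
  Term paper 41 × 0.12 = 4.92
  Peer review 75 × 0.05 = 3.75
  Discussion 83 × 0.14 = 11.62
  Presentations 81 × 0.12 = 9.72
  Portfolio 73 × 0.28 = 20.44
  Written exam 92 × 0.17 = 15.64
  Reflections 48 × 0.07 = 3.36
  Midterm exam 25 × 0.05 = 1.25
Sum = 70.7
Bonus: 70.7 + 1 = 71.7
71.7 is ≥ 68.5 and < 91 → Merit

Merit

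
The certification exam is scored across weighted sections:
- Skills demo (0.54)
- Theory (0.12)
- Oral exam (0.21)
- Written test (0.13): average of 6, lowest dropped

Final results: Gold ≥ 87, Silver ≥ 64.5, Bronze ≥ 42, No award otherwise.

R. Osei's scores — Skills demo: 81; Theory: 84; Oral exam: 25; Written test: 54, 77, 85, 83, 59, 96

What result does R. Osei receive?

Silver

Written test: drop 54 → average of remaining 5 = 400/5 = 80
Weighted total:
  Skills demo 81 × 0.54 = 43.74
  Theory 84 × 0.12 = 10.08
  Oral exam 25 × 0.21 = 5.25
  Written test 80 × 0.13 = 10.4
Sum = 69.47
69.47 is ≥ 64.5 and < 87 → Silver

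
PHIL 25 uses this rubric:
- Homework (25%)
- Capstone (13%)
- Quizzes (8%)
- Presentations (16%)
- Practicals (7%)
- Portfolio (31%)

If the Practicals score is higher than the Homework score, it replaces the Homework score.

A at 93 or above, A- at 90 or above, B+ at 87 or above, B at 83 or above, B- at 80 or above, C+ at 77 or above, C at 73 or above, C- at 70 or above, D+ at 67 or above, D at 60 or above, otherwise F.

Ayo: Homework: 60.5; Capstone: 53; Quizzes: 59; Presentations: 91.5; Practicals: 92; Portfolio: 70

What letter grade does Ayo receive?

C+

Practicals (92) > Homework (60.5), so Homework counts as 92.
Weighted total:
  Homework 92 × 0.25 = 23
  Capstone 53 × 0.13 = 6.89
  Quizzes 59 × 0.08 = 4.72
  Presentations 91.5 × 0.16 = 14.64
  Practicals 92 × 0.07 = 6.44
  Portfolio 70 × 0.31 = 21.7
Sum = 77.39
77.39 is ≥ 77 and < 80 → C+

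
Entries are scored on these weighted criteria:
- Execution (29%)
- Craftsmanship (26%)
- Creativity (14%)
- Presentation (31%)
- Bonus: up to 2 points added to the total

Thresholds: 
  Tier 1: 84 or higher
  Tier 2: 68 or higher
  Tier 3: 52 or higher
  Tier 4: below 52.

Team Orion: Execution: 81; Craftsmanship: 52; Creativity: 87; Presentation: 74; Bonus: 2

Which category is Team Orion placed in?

Weighted total:
  Execution 81 × 0.29 = 23.49
  Craftsmanship 52 × 0.26 = 13.52
  Creativity 87 × 0.14 = 12.18
  Presentation 74 × 0.31 = 22.94
Sum = 72.13
Bonus: 72.13 + 2 = 74.13
74.13 is ≥ 68 and < 84 → Tier 2

Tier 2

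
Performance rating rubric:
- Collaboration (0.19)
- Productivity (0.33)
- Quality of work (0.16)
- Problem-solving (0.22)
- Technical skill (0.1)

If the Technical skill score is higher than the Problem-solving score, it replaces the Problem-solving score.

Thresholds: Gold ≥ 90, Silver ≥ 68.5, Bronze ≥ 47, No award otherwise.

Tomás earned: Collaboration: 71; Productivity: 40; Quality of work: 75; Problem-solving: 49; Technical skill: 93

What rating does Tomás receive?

Technical skill (93) > Problem-solving (49), so Problem-solving counts as 93.
Weighted total:
  Collaboration 71 × 0.19 = 13.49
  Productivity 40 × 0.33 = 13.2
  Quality of work 75 × 0.16 = 12
  Problem-solving 93 × 0.22 = 20.46
  Technical skill 93 × 0.1 = 9.3
Sum = 68.45
68.45 is ≥ 47 and < 68.5 → Bronze

Bronze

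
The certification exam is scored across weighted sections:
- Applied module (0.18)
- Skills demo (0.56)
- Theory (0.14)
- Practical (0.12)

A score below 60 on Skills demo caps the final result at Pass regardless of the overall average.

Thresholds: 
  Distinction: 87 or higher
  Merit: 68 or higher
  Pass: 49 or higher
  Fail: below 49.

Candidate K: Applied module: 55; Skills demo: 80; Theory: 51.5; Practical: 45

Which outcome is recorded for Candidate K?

Pass

Skills demo score 80 ≥ 60: minimum met.
Weighted total:
  Applied module 55 × 0.18 = 9.9
  Skills demo 80 × 0.56 = 44.8
  Theory 51.5 × 0.14 = 7.21
  Practical 45 × 0.12 = 5.4
Sum = 67.31
67.31 is ≥ 49 and < 68 → Pass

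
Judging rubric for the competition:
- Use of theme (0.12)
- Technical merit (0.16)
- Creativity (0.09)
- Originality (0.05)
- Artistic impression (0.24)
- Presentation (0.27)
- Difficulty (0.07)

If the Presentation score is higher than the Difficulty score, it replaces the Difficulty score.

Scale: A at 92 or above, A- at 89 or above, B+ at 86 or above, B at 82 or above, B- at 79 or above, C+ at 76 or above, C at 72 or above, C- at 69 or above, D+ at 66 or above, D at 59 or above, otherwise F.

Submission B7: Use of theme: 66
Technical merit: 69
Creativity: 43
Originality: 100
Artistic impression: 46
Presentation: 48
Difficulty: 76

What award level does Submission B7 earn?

F

Presentation (48) ≤ Difficulty (76), so Difficulty stays at 76.
Weighted total:
  Use of theme 66 × 0.12 = 7.92
  Technical merit 69 × 0.16 = 11.04
  Creativity 43 × 0.09 = 3.87
  Originality 100 × 0.05 = 5
  Artistic impression 46 × 0.24 = 11.04
  Presentation 48 × 0.27 = 12.96
  Difficulty 76 × 0.07 = 5.32
Sum = 57.15
57.15 < 59 → F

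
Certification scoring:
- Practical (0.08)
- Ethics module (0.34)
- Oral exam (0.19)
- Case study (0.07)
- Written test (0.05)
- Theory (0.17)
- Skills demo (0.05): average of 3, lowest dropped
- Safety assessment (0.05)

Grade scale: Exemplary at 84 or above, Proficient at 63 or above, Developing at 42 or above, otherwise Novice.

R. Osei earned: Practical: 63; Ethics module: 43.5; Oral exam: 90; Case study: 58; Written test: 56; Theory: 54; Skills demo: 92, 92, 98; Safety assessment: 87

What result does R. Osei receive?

Skills demo: drop 92 → average of remaining 2 = 190/2 = 95
Weighted total:
  Practical 63 × 0.08 = 5.04
  Ethics module 43.5 × 0.34 = 14.79
  Oral exam 90 × 0.19 = 17.1
  Case study 58 × 0.07 = 4.06
  Written test 56 × 0.05 = 2.8
  Theory 54 × 0.17 = 9.18
  Skills demo 95 × 0.05 = 4.75
  Safety assessment 87 × 0.05 = 4.35
Sum = 62.07
62.07 is ≥ 42 and < 63 → Developing

Developing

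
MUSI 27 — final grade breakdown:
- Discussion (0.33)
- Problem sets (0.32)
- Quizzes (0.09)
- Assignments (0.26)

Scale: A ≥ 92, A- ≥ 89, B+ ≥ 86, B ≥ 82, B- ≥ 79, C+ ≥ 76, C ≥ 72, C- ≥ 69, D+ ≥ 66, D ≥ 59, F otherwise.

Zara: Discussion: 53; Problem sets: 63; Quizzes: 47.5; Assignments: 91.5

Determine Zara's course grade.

D

Weighted total:
  Discussion 53 × 0.33 = 17.49
  Problem sets 63 × 0.32 = 20.16
  Quizzes 47.5 × 0.09 = 4.275
  Assignments 91.5 × 0.26 = 23.79
Sum = 65.715
65.715 is ≥ 59 and < 66 → D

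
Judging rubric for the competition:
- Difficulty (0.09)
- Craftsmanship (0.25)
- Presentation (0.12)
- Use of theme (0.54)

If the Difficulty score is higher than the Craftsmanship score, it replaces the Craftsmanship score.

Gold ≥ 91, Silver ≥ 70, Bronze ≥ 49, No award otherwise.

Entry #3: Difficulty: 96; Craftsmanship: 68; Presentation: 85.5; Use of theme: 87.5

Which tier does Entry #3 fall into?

Difficulty (96) > Craftsmanship (68), so Craftsmanship counts as 96.
Weighted total:
  Difficulty 96 × 0.09 = 8.64
  Craftsmanship 96 × 0.25 = 24
  Presentation 85.5 × 0.12 = 10.26
  Use of theme 87.5 × 0.54 = 47.25
Sum = 90.15
90.15 is ≥ 70 and < 91 → Silver

Silver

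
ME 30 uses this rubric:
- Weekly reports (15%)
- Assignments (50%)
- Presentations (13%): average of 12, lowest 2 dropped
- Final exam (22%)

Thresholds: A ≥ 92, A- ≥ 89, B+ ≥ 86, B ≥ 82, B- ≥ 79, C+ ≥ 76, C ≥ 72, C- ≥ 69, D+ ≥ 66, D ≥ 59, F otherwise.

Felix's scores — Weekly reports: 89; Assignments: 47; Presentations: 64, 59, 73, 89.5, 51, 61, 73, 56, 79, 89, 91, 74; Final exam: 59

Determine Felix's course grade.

Presentations: drop 51, 56 → average of remaining 10 = 752.5/10 = 75.25
Weighted total:
  Weekly reports 89 × 0.15 = 13.35
  Assignments 47 × 0.5 = 23.5
  Presentations 75.25 × 0.13 = 9.7825
  Final exam 59 × 0.22 = 12.98
Sum = 59.6125
59.6125 is ≥ 59 and < 66 → D

D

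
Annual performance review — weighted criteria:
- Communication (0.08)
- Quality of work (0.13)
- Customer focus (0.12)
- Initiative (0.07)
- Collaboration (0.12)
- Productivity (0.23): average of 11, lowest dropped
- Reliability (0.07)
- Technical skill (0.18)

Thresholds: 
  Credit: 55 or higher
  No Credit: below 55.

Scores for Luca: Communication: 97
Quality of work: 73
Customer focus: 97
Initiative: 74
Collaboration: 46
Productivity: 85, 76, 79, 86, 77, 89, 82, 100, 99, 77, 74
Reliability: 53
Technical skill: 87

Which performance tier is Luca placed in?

Productivity: drop 74 → average of remaining 10 = 850/10 = 85
Weighted total:
  Communication 97 × 0.08 = 7.76
  Quality of work 73 × 0.13 = 9.49
  Customer focus 97 × 0.12 = 11.64
  Initiative 74 × 0.07 = 5.18
  Collaboration 46 × 0.12 = 5.52
  Productivity 85 × 0.23 = 19.55
  Reliability 53 × 0.07 = 3.71
  Technical skill 87 × 0.18 = 15.66
Sum = 78.51
78.51 ≥ 55 → Credit

Credit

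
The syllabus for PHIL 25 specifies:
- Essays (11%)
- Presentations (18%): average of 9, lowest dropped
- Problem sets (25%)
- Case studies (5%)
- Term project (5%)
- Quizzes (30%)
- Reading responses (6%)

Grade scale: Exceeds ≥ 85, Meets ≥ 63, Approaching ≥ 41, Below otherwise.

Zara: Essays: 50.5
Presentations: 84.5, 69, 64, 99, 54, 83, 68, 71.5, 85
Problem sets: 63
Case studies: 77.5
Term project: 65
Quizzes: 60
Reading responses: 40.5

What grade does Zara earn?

Presentations: drop 54 → average of remaining 8 = 624/8 = 78
Weighted total:
  Essays 50.5 × 0.11 = 5.555
  Presentations 78 × 0.18 = 14.04
  Problem sets 63 × 0.25 = 15.75
  Case studies 77.5 × 0.05 = 3.875
  Term project 65 × 0.05 = 3.25
  Quizzes 60 × 0.3 = 18
  Reading responses 40.5 × 0.06 = 2.43
Sum = 62.9
62.9 is ≥ 41 and < 63 → Approaching

Approaching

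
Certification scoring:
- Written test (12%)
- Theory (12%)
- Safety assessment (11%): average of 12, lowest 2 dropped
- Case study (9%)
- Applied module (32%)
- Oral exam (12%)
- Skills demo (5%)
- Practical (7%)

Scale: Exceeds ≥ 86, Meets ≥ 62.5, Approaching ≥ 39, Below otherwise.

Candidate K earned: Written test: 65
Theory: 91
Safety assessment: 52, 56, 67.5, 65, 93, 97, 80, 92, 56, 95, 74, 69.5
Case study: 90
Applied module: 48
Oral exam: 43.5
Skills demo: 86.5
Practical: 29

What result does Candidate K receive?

Safety assessment: drop 52, 56 → average of remaining 10 = 789/10 = 78.9
Weighted total:
  Written test 65 × 0.12 = 7.8
  Theory 91 × 0.12 = 10.92
  Safety assessment 78.9 × 0.11 = 8.679
  Case study 90 × 0.09 = 8.1
  Applied module 48 × 0.32 = 15.36
  Oral exam 43.5 × 0.12 = 5.22
  Skills demo 86.5 × 0.05 = 4.325
  Practical 29 × 0.07 = 2.03
Sum = 62.434
62.434 is ≥ 39 and < 62.5 → Approaching

Approaching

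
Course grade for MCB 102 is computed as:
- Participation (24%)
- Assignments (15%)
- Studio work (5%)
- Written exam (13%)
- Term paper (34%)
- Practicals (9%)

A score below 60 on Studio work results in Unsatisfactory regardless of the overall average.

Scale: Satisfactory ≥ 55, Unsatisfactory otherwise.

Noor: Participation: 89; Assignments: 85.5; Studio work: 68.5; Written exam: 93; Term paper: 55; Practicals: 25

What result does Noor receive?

Satisfactory

Studio work score 68.5 ≥ 60: minimum met.
Weighted total:
  Participation 89 × 0.24 = 21.36
  Assignments 85.5 × 0.15 = 12.825
  Studio work 68.5 × 0.05 = 3.425
  Written exam 93 × 0.13 = 12.09
  Term paper 55 × 0.34 = 18.7
  Practicals 25 × 0.09 = 2.25
Sum = 70.65
70.65 ≥ 55 → Satisfactory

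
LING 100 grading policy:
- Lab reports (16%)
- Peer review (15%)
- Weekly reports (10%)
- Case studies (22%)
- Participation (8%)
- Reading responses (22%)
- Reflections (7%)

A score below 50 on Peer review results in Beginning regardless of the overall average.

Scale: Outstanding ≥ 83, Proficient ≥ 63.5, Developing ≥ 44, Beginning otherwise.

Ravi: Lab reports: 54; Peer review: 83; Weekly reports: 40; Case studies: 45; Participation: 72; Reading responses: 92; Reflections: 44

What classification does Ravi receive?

Peer review score 83 ≥ 50: minimum met.
Weighted total:
  Lab reports 54 × 0.16 = 8.64
  Peer review 83 × 0.15 = 12.45
  Weekly reports 40 × 0.1 = 4
  Case studies 45 × 0.22 = 9.9
  Participation 72 × 0.08 = 5.76
  Reading responses 92 × 0.22 = 20.24
  Reflections 44 × 0.07 = 3.08
Sum = 64.07
64.07 is ≥ 63.5 and < 83 → Proficient

Proficient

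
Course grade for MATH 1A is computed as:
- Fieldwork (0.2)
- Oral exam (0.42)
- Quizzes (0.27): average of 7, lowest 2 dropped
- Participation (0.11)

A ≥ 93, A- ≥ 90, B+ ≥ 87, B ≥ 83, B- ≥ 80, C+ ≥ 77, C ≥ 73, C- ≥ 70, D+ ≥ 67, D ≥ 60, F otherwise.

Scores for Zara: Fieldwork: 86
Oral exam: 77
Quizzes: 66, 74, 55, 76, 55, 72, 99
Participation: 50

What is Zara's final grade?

C

Quizzes: drop 55, 55 → average of remaining 5 = 387/5 = 77.4
Weighted total:
  Fieldwork 86 × 0.2 = 17.2
  Oral exam 77 × 0.42 = 32.34
  Quizzes 77.4 × 0.27 = 20.898
  Participation 50 × 0.11 = 5.5
Sum = 75.938
75.938 is ≥ 73 and < 77 → C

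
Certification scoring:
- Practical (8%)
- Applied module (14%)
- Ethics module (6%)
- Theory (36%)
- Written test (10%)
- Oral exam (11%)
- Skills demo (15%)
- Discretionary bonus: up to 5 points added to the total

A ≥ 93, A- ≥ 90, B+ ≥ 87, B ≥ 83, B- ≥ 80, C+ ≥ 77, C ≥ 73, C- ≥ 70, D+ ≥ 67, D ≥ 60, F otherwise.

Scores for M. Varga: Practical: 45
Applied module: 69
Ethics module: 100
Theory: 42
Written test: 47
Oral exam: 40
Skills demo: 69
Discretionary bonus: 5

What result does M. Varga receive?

F

Weighted total:
  Practical 45 × 0.08 = 3.6
  Applied module 69 × 0.14 = 9.66
  Ethics module 100 × 0.06 = 6
  Theory 42 × 0.36 = 15.12
  Written test 47 × 0.1 = 4.7
  Oral exam 40 × 0.11 = 4.4
  Skills demo 69 × 0.15 = 10.35
Sum = 53.83
Discretionary bonus: 53.83 + 5 = 58.83
58.83 < 60 → F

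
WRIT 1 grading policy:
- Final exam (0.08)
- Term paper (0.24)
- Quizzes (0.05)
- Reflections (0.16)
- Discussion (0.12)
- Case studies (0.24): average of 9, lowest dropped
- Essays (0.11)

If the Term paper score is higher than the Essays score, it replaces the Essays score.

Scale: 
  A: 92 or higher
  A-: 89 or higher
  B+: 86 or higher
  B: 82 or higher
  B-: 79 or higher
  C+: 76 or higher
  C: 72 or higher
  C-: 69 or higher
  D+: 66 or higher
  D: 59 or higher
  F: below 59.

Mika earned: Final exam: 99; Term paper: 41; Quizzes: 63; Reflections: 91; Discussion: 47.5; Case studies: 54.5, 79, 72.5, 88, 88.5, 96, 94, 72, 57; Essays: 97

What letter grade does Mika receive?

C-

Case studies: drop 54.5 → average of remaining 8 = 647/8 = 80.875
Term paper (41) ≤ Essays (97), so Essays stays at 97.
Weighted total:
  Final exam 99 × 0.08 = 7.92
  Term paper 41 × 0.24 = 9.84
  Quizzes 63 × 0.05 = 3.15
  Reflections 91 × 0.16 = 14.56
  Discussion 47.5 × 0.12 = 5.7
  Case studies 80.875 × 0.24 = 19.41
  Essays 97 × 0.11 = 10.67
Sum = 71.25
71.25 is ≥ 69 and < 72 → C-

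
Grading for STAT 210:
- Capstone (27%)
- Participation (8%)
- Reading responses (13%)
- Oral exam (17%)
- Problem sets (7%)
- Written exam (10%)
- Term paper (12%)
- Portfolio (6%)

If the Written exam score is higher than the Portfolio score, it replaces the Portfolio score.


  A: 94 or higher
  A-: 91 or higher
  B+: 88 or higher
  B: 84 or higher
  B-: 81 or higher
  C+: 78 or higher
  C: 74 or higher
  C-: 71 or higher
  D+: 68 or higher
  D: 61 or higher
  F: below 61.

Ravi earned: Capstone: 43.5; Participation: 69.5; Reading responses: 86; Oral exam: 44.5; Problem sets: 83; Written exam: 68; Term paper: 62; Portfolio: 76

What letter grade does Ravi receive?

Written exam (68) ≤ Portfolio (76), so Portfolio stays at 76.
Weighted total:
  Capstone 43.5 × 0.27 = 11.745
  Participation 69.5 × 0.08 = 5.56
  Reading responses 86 × 0.13 = 11.18
  Oral exam 44.5 × 0.17 = 7.565
  Problem sets 83 × 0.07 = 5.81
  Written exam 68 × 0.1 = 6.8
  Term paper 62 × 0.12 = 7.44
  Portfolio 76 × 0.06 = 4.56
Sum = 60.66
60.66 < 61 → F

F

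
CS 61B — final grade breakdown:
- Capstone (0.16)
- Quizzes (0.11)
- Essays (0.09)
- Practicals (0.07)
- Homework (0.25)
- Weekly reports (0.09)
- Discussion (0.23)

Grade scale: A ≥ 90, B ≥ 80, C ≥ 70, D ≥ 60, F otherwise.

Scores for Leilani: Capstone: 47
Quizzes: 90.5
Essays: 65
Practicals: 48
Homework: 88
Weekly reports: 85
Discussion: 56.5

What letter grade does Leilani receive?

D

Weighted total:
  Capstone 47 × 0.16 = 7.52
  Quizzes 90.5 × 0.11 = 9.955
  Essays 65 × 0.09 = 5.85
  Practicals 48 × 0.07 = 3.36
  Homework 88 × 0.25 = 22
  Weekly reports 85 × 0.09 = 7.65
  Discussion 56.5 × 0.23 = 12.995
Sum = 69.33
69.33 is ≥ 60 and < 70 → D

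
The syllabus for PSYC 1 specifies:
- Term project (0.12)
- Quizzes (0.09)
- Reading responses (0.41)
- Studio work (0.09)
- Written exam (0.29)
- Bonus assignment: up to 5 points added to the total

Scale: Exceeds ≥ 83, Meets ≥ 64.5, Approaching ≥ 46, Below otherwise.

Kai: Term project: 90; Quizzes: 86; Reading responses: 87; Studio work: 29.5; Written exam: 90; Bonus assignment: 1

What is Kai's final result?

Exceeds

Weighted total:
  Term project 90 × 0.12 = 10.8
  Quizzes 86 × 0.09 = 7.74
  Reading responses 87 × 0.41 = 35.67
  Studio work 29.5 × 0.09 = 2.655
  Written exam 90 × 0.29 = 26.1
Sum = 82.965
Bonus assignment: 82.965 + 1 = 83.965
83.965 ≥ 83 → Exceeds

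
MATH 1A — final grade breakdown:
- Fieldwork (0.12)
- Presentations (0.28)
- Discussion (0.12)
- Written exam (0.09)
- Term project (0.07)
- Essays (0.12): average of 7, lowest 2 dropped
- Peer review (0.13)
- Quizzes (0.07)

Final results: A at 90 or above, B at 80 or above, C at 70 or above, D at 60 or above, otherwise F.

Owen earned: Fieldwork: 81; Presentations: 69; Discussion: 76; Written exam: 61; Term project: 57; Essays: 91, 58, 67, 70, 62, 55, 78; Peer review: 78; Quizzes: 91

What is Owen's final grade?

Essays: drop 55, 58 → average of remaining 5 = 368/5 = 73.6
Weighted total:
  Fieldwork 81 × 0.12 = 9.72
  Presentations 69 × 0.28 = 19.32
  Discussion 76 × 0.12 = 9.12
  Written exam 61 × 0.09 = 5.49
  Term project 57 × 0.07 = 3.99
  Essays 73.6 × 0.12 = 8.832
  Peer review 78 × 0.13 = 10.14
  Quizzes 91 × 0.07 = 6.37
Sum = 72.982
72.982 is ≥ 70 and < 80 → C

C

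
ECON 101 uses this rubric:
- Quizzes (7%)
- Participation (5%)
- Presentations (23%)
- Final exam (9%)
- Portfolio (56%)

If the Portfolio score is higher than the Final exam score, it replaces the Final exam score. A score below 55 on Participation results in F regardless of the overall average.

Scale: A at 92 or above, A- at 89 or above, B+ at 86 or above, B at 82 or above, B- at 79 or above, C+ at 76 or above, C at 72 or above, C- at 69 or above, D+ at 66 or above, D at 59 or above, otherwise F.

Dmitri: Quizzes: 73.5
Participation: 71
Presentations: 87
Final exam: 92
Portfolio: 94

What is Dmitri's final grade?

A-

Portfolio (94) > Final exam (92), so Final exam counts as 94.
Participation score 71 ≥ 55: minimum met.
Weighted total:
  Quizzes 73.5 × 0.07 = 5.145
  Participation 71 × 0.05 = 3.55
  Presentations 87 × 0.23 = 20.01
  Final exam 94 × 0.09 = 8.46
  Portfolio 94 × 0.56 = 52.64
Sum = 89.805
89.805 is ≥ 89 and < 92 → A-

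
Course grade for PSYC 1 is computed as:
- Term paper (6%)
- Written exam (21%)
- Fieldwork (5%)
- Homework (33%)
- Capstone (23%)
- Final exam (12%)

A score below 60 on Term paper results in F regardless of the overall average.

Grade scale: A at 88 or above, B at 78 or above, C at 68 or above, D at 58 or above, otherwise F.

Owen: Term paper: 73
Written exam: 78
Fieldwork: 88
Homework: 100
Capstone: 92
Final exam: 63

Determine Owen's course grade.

Term paper score 73 ≥ 60: minimum met.
Weighted total:
  Term paper 73 × 0.06 = 4.38
  Written exam 78 × 0.21 = 16.38
  Fieldwork 88 × 0.05 = 4.4
  Homework 100 × 0.33 = 33
  Capstone 92 × 0.23 = 21.16
  Final exam 63 × 0.12 = 7.56
Sum = 86.88
86.88 is ≥ 78 and < 88 → B

B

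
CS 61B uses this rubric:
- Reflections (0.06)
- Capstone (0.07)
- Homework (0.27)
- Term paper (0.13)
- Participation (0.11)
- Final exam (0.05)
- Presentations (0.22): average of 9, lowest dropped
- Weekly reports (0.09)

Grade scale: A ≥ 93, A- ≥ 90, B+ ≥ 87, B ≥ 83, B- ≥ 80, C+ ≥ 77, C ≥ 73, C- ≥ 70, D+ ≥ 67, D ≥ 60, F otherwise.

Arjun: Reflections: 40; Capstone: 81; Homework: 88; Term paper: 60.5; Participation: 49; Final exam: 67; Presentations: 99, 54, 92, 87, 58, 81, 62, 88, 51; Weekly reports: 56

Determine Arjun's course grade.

Presentations: drop 51 → average of remaining 8 = 621/8 = 77.625
Weighted total:
  Reflections 40 × 0.06 = 2.4
  Capstone 81 × 0.07 = 5.67
  Homework 88 × 0.27 = 23.76
  Term paper 60.5 × 0.13 = 7.865
  Participation 49 × 0.11 = 5.39
  Final exam 67 × 0.05 = 3.35
  Presentations 77.625 × 0.22 = 17.0775
  Weekly reports 56 × 0.09 = 5.04
Sum = 70.5525
70.5525 is ≥ 70 and < 73 → C-

C-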